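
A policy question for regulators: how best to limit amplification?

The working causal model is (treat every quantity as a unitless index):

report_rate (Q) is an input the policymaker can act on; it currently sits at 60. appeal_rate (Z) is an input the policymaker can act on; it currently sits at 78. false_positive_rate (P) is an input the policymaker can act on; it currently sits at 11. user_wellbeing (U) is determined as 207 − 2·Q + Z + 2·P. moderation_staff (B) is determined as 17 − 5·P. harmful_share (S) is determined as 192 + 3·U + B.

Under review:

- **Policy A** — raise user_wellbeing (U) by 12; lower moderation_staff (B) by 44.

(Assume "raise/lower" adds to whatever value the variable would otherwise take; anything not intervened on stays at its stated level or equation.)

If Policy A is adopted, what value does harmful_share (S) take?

Policy A (U + 12, B − 44):
  Q = 60
  Z = 78
  P = 11
  U = 207 − 2·60 + 78 + 2·11 (+12 from intervention) = 199
  B = 17 − 5·11 (−44 from intervention) = -82
  S = 192 + 3·199 + (-82) = 707

707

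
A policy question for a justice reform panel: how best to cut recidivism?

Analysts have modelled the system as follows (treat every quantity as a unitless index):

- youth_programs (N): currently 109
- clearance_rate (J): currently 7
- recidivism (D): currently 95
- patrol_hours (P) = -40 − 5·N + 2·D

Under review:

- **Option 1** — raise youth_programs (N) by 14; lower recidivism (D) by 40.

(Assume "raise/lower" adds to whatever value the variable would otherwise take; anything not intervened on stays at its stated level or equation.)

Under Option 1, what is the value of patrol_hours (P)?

Option 1 (N + 14, D − 40):
  N = 109 + 14 = 123
  D = 95 − 40 = 55
  P = -40 − 5·123 + 2·55 = -545

-545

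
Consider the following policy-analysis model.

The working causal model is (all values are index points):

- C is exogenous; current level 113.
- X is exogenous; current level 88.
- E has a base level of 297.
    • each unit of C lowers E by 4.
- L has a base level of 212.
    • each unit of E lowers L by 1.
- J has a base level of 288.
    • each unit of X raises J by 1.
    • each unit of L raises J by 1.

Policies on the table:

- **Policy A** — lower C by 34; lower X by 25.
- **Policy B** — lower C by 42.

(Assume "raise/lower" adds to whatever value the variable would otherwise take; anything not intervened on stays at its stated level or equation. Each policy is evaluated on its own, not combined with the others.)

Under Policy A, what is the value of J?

Policy A (C − 34, X − 25):
  C = 113 − 34 = 79
  X = 88 − 25 = 63
  E = 297 − 4·79 = -19
  L = 212 − (-19) = 231
  J = 288 + 63 + 231 = 582

582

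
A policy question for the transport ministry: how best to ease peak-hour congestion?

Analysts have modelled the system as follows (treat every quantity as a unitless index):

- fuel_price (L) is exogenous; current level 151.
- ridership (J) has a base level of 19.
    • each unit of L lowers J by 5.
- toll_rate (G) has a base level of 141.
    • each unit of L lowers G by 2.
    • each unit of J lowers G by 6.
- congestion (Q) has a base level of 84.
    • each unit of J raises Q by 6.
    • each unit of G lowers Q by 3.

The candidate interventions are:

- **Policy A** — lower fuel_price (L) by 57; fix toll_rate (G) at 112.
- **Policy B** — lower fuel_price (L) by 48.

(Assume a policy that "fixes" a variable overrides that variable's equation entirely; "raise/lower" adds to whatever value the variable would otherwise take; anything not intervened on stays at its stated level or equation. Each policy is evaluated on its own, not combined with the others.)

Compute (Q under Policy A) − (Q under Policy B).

8667

Policy A (L − 57, G := 112):
  L = 151 − 57 = 94
  J = 19 − 5·94 = -451
  G = 112
  Q = 84 + 6·(-451) − 3·112 = -2958
Policy B (L − 48):
  L = 151 − 48 = 103
  J = 19 − 5·103 = -496
  G = 141 − 2·103 − 6·(-496) = 2911
  Q = 84 + 6·(-496) − 3·2911 = -11625
Q: -2958 − (-11625) = 8667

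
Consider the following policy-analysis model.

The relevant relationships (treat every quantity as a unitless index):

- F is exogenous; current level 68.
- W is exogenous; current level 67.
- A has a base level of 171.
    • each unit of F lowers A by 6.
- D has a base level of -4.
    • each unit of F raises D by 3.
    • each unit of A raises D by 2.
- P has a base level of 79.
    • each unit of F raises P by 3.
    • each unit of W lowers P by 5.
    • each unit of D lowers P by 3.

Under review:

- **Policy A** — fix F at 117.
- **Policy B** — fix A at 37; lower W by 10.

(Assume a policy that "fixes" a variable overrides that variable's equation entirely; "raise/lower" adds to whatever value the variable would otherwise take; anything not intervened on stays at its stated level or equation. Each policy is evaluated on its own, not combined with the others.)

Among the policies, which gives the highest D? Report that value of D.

Policy A (F := 117):
  F = 117
  A = 171 − 6·117 = -531
  D = -4 + 3·117 + 2·(-531) = -715
Policy B (A := 37, W − 10):
  F = 68
  A = 37
  D = -4 + 3·68 + 2·37 = 274
Comparing — Policy A: D=-715, Policy B: D=274. Highest is 274 (Policy B).

274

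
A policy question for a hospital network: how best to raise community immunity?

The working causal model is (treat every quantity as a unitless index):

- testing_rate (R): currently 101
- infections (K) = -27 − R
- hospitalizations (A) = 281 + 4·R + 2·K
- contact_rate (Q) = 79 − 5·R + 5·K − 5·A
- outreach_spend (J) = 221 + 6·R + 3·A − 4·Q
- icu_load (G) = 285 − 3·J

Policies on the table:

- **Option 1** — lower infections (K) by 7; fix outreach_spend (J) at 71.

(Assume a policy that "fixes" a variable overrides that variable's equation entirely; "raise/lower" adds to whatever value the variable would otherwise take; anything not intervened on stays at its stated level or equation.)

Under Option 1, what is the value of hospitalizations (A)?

415

Option 1 (K − 7, J := 71):
  R = 101
  K = -27 − 101 (−7 from intervention) = -135
  A = 281 + 4·101 + 2·(-135) = 415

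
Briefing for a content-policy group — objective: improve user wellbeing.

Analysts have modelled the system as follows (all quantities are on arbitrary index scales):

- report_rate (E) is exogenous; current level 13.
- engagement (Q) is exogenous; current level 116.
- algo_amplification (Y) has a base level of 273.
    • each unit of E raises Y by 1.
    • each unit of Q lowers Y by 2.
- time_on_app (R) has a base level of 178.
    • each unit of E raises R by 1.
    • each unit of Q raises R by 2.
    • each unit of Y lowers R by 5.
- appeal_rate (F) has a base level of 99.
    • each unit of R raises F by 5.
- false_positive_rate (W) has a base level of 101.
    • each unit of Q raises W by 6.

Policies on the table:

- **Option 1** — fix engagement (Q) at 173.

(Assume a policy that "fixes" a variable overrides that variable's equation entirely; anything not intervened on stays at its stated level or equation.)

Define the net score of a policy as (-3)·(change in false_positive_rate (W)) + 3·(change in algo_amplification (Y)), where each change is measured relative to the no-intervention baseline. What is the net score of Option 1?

-1368

Baseline:
  E = 13
  Q = 116
  Y = 273 + 13 − 2·116 = 54
  W = 101 + 6·116 = 797
Option 1 (Q := 173):
  E = 13
  Q = 173
  Y = 273 + 13 − 2·173 = -60
  W = 101 + 6·173 = 1139
ΔW = 1139 − 797 = 342; ΔY = -60 − 54 = -114
Score = (-3)·342 + 3·(-114) = -1368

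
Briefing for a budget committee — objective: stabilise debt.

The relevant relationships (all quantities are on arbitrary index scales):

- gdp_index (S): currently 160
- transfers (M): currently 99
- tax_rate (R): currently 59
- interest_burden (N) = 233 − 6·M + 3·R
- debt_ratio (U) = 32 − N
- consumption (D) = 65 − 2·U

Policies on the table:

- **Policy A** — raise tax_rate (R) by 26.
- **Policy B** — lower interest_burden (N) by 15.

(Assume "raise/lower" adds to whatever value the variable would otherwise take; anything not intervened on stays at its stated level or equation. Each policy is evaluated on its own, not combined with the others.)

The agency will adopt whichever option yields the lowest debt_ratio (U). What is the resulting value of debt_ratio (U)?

138

Policy A (R + 26):
  M = 99
  R = 59 + 26 = 85
  N = 233 − 6·99 + 3·85 = -106
  U = 32 − (-106) = 138
Policy B (N − 15):
  M = 99
  R = 59
  N = 233 − 6·99 + 3·59 (−15 from intervention) = -199
  U = 32 − (-199) = 231
Comparing — Policy A: U=138, Policy B: U=231. Lowest is 138 (Policy A).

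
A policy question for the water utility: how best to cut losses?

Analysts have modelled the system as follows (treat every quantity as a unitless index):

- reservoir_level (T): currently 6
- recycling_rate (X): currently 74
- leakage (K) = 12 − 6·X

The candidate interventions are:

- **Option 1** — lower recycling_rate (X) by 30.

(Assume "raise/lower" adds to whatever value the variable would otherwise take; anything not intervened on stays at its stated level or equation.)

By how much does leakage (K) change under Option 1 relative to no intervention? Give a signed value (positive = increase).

Baseline:
  X = 74
  K = 12 − 6·74 = -432
Option 1 (X − 30):
  X = 74 − 30 = 44
  K = 12 − 6·44 = -252
Change in K: -252 − (-432) = 180

180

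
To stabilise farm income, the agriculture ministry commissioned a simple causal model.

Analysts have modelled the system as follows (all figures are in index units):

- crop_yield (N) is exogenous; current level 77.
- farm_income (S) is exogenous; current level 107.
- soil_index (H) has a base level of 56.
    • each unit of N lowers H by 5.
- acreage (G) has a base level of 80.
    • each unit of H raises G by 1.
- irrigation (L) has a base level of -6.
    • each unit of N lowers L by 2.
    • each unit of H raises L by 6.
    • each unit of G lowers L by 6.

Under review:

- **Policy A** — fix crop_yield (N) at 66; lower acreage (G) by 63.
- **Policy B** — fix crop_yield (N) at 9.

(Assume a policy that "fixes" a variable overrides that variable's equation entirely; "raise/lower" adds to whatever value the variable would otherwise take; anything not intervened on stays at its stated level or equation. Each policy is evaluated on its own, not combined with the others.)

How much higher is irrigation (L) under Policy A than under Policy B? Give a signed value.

Policy A (N := 66, G − 63):
  N = 66
  H = 56 − 5·66 = -274
  G = 80 + (-274) (−63 from intervention) = -257
  L = -6 − 2·66 + 6·(-274) − 6·(-257) = -240
Policy B (N := 9):
  N = 9
  H = 56 − 5·9 = 11
  G = 80 + 11 = 91
  L = -6 − 2·9 + 6·11 − 6·91 = -504
L: -240 − (-504) = 264

264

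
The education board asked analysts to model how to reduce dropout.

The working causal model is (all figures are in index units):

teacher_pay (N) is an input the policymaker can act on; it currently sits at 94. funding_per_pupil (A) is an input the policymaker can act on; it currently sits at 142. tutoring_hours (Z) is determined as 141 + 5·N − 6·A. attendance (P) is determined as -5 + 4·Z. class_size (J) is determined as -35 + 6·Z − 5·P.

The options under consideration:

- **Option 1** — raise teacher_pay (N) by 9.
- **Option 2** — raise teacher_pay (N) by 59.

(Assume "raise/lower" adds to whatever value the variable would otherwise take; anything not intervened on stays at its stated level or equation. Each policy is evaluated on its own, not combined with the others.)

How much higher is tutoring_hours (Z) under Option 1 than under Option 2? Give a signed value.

-250

Option 1 (N + 9):
  N = 94 + 9 = 103
  A = 142
  Z = 141 + 5·103 − 6·142 = -196
Option 2 (N + 59):
  N = 94 + 59 = 153
  A = 142
  Z = 141 + 5·153 − 6·142 = 54
Z: -196 − 54 = -250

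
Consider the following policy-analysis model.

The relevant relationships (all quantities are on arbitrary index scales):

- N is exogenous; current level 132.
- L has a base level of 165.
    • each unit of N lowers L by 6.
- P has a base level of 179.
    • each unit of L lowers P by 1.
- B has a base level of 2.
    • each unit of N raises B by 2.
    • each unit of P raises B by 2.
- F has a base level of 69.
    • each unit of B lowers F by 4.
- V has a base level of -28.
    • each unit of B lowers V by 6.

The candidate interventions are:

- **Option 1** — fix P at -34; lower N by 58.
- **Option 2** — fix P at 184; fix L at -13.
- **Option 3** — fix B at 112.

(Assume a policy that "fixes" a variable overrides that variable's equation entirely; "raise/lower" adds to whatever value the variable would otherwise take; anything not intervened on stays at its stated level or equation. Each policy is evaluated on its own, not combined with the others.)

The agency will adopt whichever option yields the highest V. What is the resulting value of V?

-520

Option 1 (P := -34, N − 58):
  N = 132 − 58 = 74
  L = 165 − 6·74 = -279
  P = -34
  B = 2 + 2·74 + 2·(-34) = 82
  V = -28 − 6·82 = -520
Option 2 (P := 184, L := -13):
  N = 132
  L = -13
  P = 184
  B = 2 + 2·132 + 2·184 = 634
  V = -28 − 6·634 = -3832
Option 3 (B := 112):
  N = 132
  L = 165 − 6·132 = -627
  P = 179 − (-627) = 806
  B = 112
  V = -28 − 6·112 = -700
Comparing — Option 1: V=-520, Option 2: V=-3832, Option 3: V=-700. Highest is -520 (Option 1).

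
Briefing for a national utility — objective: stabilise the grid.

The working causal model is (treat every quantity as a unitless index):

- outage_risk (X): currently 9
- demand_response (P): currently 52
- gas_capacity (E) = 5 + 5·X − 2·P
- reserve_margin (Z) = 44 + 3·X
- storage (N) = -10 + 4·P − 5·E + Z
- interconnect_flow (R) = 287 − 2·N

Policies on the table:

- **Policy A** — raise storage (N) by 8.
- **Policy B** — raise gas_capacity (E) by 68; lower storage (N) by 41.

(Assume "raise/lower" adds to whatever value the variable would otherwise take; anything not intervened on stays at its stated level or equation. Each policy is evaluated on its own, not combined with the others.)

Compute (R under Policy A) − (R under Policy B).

Policy A (N + 8):
  X = 9
  P = 52
  E = 5 + 5·9 − 2·52 = -54
  Z = 44 + 3·9 = 71
  N = -10 + 4·52 − 5·(-54) + 71 (+8 from intervention) = 547
  R = 287 − 2·547 = -807
Policy B (E + 68, N − 41):
  X = 9
  P = 52
  E = 5 + 5·9 − 2·52 (+68 from intervention) = 14
  Z = 44 + 3·9 = 71
  N = -10 + 4·52 − 5·14 + 71 (−41 from intervention) = 158
  R = 287 − 2·158 = -29
R: -807 − (-29) = -778

-778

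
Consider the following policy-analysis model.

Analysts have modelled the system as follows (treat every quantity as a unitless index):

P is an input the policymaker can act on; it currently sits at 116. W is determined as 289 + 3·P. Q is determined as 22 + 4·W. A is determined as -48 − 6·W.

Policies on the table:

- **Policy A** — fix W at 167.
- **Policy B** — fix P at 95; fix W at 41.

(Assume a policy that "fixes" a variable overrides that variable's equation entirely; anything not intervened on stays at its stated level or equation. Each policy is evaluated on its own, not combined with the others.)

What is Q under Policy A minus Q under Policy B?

504

Policy A (W := 167):
  P = 116
  W = 167
  Q = 22 + 4·167 = 690
Policy B (P := 95, W := 41):
  P = 95
  W = 41
  Q = 22 + 4·41 = 186
Q: 690 − 186 = 504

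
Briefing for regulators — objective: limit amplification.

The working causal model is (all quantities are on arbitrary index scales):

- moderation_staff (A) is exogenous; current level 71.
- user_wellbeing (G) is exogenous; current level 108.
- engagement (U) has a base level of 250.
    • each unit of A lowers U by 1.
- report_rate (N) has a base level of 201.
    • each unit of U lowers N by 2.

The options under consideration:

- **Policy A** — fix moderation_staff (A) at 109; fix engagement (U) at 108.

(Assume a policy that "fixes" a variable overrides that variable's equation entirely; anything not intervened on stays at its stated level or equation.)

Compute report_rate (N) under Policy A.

-15

Policy A (A := 109, U := 108):
  A = 109
  U = 108
  N = 201 − 2·108 = -15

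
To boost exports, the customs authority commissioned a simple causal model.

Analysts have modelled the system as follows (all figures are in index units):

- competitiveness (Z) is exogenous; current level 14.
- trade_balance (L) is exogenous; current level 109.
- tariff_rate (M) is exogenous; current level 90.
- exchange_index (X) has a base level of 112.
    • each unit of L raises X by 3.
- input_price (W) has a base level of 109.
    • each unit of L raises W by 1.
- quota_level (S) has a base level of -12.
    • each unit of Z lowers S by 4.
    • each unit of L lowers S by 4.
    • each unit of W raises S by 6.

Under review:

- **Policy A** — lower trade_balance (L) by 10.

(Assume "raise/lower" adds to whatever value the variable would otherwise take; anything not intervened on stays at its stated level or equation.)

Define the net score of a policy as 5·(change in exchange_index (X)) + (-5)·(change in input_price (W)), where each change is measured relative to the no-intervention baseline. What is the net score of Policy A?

-100

Baseline:
  L = 109
  X = 112 + 3·109 = 439
  W = 109 + 109 = 218
Policy A (L − 10):
  L = 109 − 10 = 99
  X = 112 + 3·99 = 409
  W = 109 + 99 = 208
ΔX = 409 − 439 = -30; ΔW = 208 − 218 = -10
Score = 5·(-30) + (-5)·(-10) = -100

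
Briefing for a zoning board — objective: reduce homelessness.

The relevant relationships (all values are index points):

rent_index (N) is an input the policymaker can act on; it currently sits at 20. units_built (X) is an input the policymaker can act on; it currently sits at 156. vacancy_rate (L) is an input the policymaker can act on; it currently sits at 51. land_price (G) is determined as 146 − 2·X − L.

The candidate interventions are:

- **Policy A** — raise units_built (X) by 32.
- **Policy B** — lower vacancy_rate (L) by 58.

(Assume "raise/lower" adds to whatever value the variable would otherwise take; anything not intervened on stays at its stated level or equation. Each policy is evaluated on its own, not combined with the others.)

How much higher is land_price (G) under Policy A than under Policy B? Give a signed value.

Policy A (X + 32):
  X = 156 + 32 = 188
  L = 51
  G = 146 − 2·188 − 51 = -281
Policy B (L − 58):
  X = 156
  L = 51 − 58 = -7
  G = 146 − 2·156 − (-7) = -159
G: -281 − (-159) = -122

-122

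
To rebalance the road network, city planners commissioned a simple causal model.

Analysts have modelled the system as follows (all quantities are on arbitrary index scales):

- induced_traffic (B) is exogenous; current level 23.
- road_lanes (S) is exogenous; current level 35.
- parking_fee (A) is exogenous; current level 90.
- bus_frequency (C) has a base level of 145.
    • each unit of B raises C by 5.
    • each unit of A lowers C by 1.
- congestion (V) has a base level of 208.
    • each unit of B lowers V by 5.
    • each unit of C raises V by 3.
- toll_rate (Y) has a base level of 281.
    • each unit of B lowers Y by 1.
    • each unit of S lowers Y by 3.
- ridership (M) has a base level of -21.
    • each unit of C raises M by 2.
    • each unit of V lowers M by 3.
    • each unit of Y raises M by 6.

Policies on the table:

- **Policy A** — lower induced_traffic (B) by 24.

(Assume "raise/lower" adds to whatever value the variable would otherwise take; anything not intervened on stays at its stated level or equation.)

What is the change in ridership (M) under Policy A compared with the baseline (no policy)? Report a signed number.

Baseline:
  B = 23
  S = 35
  A = 90
  C = 145 + 5·23 − 90 = 170
  V = 208 − 5·23 + 3·170 = 603
  Y = 281 − 23 − 3·35 = 153
  M = -21 + 2·170 − 3·603 + 6·153 = -572
Policy A (B − 24):
  B = 23 − 24 = -1
  S = 35
  A = 90
  C = 145 + 5·(-1) − 90 = 50
  V = 208 − 5·(-1) + 3·50 = 363
  Y = 281 − (-1) − 3·35 = 177
  M = -21 + 2·50 − 3·363 + 6·177 = 52
Change in M: 52 − (-572) = 624

624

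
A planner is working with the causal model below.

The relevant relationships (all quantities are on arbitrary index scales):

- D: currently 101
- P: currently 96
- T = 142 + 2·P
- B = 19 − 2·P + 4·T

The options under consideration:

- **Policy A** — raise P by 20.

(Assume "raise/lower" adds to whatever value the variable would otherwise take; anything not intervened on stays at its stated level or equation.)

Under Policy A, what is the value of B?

Policy A (P + 20):
  P = 96 + 20 = 116
  T = 142 + 2·116 = 374
  B = 19 − 2·116 + 4·374 = 1283

1283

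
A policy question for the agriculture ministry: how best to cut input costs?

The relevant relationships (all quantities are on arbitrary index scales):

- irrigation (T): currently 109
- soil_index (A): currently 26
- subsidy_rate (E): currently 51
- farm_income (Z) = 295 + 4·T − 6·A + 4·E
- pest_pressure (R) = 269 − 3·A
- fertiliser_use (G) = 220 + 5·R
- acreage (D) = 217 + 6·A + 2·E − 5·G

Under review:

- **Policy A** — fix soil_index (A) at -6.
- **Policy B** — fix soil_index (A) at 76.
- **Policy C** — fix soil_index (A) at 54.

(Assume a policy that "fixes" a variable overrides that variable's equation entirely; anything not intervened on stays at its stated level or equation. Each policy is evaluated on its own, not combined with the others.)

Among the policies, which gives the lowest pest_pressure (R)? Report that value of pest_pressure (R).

Policy A (A := -6):
  A = -6
  R = 269 − 3·(-6) = 287
Policy B (A := 76):
  A = 76
  R = 269 − 3·76 = 41
Policy C (A := 54):
  A = 54
  R = 269 − 3·54 = 107
Comparing — Policy A: R=287, Policy B: R=41, Policy C: R=107. Lowest is 41 (Policy B).

41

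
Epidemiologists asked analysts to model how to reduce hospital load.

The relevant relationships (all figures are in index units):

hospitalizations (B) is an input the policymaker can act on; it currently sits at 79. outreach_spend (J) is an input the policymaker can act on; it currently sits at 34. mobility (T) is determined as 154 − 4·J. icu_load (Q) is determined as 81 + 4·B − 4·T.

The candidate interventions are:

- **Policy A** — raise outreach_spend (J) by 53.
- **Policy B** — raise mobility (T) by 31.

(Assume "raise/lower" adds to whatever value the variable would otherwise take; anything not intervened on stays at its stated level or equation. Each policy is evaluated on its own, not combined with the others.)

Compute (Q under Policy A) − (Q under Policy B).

972

Policy A (J + 53):
  B = 79
  J = 34 + 53 = 87
  T = 154 − 4·87 = -194
  Q = 81 + 4·79 − 4·(-194) = 1173
Policy B (T + 31):
  B = 79
  J = 34
  T = 154 − 4·34 (+31 from intervention) = 49
  Q = 81 + 4·79 − 4·49 = 201
Q: 1173 − 201 = 972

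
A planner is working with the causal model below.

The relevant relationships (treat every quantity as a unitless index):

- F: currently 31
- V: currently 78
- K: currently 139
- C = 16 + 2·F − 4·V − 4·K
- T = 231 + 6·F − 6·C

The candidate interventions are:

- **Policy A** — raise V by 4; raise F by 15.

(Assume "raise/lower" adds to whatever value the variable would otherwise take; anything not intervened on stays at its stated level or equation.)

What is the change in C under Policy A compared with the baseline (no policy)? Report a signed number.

14

Baseline:
  F = 31
  V = 78
  K = 139
  C = 16 + 2·31 − 4·78 − 4·139 = -790
Policy A (V + 4, F + 15):
  F = 31 + 15 = 46
  V = 78 + 4 = 82
  K = 139
  C = 16 + 2·46 − 4·82 − 4·139 = -776
Change in C: -776 − (-790) = 14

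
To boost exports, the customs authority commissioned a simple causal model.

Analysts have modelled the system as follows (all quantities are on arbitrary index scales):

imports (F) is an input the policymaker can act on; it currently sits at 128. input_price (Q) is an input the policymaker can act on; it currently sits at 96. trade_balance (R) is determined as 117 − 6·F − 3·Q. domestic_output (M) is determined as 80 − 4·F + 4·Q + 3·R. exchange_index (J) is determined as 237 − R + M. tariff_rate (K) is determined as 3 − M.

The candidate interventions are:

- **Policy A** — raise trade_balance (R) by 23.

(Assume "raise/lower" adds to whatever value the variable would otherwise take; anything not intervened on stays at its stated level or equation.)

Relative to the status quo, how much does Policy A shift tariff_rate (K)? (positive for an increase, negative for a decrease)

Baseline:
  F = 128
  Q = 96
  R = 117 − 6·128 − 3·96 = -939
  M = 80 − 4·128 + 4·96 + 3·(-939) = -2865
  K = 3 − (-2865) = 2868
Policy A (R + 23):
  F = 128
  Q = 96
  R = 117 − 6·128 − 3·96 (+23 from intervention) = -916
  M = 80 − 4·128 + 4·96 + 3·(-916) = -2796
  K = 3 − (-2796) = 2799
Change in K: 2799 − 2868 = -69

-69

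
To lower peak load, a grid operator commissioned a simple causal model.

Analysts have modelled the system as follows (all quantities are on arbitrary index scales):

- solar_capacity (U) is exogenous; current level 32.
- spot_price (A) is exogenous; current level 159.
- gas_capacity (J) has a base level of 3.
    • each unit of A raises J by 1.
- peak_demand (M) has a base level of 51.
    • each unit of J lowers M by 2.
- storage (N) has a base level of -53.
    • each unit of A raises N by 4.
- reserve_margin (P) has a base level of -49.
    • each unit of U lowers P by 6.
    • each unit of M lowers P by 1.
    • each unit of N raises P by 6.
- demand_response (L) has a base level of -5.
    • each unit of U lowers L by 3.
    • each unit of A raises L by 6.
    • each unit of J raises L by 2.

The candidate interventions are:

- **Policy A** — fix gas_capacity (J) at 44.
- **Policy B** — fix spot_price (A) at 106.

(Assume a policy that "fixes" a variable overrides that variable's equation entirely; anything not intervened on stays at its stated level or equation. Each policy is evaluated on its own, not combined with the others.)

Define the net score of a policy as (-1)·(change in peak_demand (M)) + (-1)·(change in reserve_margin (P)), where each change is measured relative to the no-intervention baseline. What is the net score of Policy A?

Baseline:
  U = 32
  A = 159
  J = 3 + 159 = 162
  M = 51 − 2·162 = -273
  N = -53 + 4·159 = 583
  P = -49 − 6·32 − (-273) + 6·583 = 3530
Policy A (J := 44):
  U = 32
  A = 159
  J = 44
  M = 51 − 2·44 = -37
  N = -53 + 4·159 = 583
  P = -49 − 6·32 − (-37) + 6·583 = 3294
ΔM = -37 − (-273) = 236; ΔP = 3294 − 3530 = -236
Score = (-1)·236 + (-1)·(-236) = 0

0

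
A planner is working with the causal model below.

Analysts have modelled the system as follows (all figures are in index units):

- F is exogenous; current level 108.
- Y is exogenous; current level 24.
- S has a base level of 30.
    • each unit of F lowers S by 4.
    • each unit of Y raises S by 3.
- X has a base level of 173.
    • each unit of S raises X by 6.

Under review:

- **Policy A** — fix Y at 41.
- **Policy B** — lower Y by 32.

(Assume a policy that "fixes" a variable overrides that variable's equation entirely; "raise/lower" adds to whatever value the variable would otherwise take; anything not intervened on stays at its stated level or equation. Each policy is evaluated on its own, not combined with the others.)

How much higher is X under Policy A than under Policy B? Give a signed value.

Policy A (Y := 41):
  F = 108
  Y = 41
  S = 30 − 4·108 + 3·41 = -279
  X = 173 + 6·(-279) = -1501
Policy B (Y − 32):
  F = 108
  Y = 24 − 32 = -8
  S = 30 − 4·108 + 3·(-8) = -426
  X = 173 + 6·(-426) = -2383
X: -1501 − (-2383) = 882

882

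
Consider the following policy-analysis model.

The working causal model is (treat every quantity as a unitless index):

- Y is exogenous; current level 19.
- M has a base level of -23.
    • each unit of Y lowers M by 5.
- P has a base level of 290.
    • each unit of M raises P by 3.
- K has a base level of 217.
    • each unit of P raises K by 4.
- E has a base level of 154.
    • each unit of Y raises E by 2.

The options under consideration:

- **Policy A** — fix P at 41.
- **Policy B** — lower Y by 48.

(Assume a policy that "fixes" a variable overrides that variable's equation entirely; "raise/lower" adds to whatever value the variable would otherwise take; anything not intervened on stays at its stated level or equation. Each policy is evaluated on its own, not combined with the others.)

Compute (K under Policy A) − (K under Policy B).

-2460

Policy A (P := 41):
  Y = 19
  M = -23 − 5·19 = -118
  P = 41
  K = 217 + 4·41 = 381
Policy B (Y − 48):
  Y = 19 − 48 = -29
  M = -23 − 5·(-29) = 122
  P = 290 + 3·122 = 656
  K = 217 + 4·656 = 2841
K: 381 − 2841 = -2460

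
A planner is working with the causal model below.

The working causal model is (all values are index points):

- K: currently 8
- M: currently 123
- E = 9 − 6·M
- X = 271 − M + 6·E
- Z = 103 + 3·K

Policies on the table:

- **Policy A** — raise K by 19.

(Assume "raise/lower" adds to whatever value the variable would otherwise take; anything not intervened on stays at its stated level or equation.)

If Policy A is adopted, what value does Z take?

Policy A (K + 19):
  K = 8 + 19 = 27
  Z = 103 + 3·27 = 184

184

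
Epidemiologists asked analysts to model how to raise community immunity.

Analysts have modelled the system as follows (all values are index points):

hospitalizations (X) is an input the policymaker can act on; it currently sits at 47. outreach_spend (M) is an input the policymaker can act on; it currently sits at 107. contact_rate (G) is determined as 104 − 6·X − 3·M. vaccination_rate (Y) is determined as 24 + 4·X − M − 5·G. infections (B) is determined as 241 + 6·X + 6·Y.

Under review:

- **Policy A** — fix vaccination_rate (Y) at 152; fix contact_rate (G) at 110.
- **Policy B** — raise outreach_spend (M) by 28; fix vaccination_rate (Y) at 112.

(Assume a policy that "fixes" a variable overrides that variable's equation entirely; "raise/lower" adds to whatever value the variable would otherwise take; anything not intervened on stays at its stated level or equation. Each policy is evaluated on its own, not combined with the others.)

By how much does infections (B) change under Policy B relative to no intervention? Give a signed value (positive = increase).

-14928

Baseline:
  X = 47
  M = 107
  G = 104 − 6·47 − 3·107 = -499
  Y = 24 + 4·47 − 107 − 5·(-499) = 2600
  B = 241 + 6·47 + 6·2600 = 16123
Policy B (M + 28, Y := 112):
  X = 47
  M = 107 + 28 = 135
  G = 104 − 6·47 − 3·135 = -583
  Y = 112
  B = 241 + 6·47 + 6·112 = 1195
Change in B: 1195 − 16123 = -14928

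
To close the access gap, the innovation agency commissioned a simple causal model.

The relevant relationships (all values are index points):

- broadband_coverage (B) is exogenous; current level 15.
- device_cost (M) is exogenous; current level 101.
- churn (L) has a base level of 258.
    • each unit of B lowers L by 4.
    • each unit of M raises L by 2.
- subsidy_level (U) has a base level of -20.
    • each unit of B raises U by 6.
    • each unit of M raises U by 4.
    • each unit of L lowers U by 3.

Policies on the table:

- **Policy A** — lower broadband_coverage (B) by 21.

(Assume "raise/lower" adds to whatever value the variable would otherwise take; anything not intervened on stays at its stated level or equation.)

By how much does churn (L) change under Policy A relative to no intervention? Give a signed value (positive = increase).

Baseline:
  B = 15
  M = 101
  L = 258 − 4·15 + 2·101 = 400
Policy A (B − 21):
  B = 15 − 21 = -6
  M = 101
  L = 258 − 4·(-6) + 2·101 = 484
Change in L: 484 − 400 = 84

84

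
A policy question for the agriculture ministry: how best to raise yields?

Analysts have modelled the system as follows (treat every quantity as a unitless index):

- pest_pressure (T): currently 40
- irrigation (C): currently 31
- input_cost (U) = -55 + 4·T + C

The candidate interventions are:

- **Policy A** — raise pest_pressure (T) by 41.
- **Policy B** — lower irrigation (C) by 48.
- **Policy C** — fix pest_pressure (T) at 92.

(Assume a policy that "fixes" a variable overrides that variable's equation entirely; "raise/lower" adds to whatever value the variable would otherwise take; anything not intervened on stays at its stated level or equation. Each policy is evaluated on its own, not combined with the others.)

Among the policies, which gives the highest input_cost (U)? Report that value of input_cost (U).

Policy A (T + 41):
  T = 40 + 41 = 81
  C = 31
  U = -55 + 4·81 + 31 = 300
Policy B (C − 48):
  T = 40
  C = 31 − 48 = -17
  U = -55 + 4·40 + (-17) = 88
Policy C (T := 92):
  T = 92
  C = 31
  U = -55 + 4·92 + 31 = 344
Comparing — Policy A: U=300, Policy B: U=88, Policy C: U=344. Highest is 344 (Policy C).

344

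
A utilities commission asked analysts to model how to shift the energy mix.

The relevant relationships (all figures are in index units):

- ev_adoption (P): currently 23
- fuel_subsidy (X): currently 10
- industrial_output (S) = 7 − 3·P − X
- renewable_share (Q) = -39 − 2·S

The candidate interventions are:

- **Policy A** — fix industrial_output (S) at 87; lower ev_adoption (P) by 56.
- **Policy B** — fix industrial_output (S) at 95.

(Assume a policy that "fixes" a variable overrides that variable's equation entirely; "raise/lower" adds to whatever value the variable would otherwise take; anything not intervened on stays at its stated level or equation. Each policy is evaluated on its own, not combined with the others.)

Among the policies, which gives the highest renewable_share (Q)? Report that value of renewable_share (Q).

-213

Policy A (S := 87, P − 56):
  P = 23 − 56 = -33
  X = 10
  S = 87
  Q = -39 − 2·87 = -213
Policy B (S := 95):
  P = 23
  X = 10
  S = 95
  Q = -39 − 2·95 = -229
Comparing — Policy A: Q=-213, Policy B: Q=-229. Highest is -213 (Policy A).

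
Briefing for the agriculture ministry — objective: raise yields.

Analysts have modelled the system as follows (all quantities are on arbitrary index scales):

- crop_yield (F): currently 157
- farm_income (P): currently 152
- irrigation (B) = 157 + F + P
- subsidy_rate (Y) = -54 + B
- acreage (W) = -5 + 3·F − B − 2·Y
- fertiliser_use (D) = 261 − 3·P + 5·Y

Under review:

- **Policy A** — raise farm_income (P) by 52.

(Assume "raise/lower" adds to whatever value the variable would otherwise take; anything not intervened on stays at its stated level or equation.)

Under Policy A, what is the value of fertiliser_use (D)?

Policy A (P + 52):
  F = 157
  P = 152 + 52 = 204
  B = 157 + 157 + 204 = 518
  Y = -54 + 518 = 464
  D = 261 − 3·204 + 5·464 = 1969

1969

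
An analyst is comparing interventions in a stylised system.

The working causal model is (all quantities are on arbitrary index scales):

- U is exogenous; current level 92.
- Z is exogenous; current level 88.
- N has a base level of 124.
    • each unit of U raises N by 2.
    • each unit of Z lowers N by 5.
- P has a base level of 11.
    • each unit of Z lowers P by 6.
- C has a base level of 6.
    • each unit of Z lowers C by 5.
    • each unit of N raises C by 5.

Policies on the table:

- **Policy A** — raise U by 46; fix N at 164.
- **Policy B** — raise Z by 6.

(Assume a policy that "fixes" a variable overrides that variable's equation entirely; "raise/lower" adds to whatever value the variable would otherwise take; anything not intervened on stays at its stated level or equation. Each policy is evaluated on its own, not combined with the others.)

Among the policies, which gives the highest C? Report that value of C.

Policy A (U + 46, N := 164):
  U = 92 + 46 = 138
  Z = 88
  N = 164
  C = 6 − 5·88 + 5·164 = 386
Policy B (Z + 6):
  U = 92
  Z = 88 + 6 = 94
  N = 124 + 2·92 − 5·94 = -162
  C = 6 − 5·94 + 5·(-162) = -1274
Comparing — Policy A: C=386, Policy B: C=-1274. Highest is 386 (Policy A).

386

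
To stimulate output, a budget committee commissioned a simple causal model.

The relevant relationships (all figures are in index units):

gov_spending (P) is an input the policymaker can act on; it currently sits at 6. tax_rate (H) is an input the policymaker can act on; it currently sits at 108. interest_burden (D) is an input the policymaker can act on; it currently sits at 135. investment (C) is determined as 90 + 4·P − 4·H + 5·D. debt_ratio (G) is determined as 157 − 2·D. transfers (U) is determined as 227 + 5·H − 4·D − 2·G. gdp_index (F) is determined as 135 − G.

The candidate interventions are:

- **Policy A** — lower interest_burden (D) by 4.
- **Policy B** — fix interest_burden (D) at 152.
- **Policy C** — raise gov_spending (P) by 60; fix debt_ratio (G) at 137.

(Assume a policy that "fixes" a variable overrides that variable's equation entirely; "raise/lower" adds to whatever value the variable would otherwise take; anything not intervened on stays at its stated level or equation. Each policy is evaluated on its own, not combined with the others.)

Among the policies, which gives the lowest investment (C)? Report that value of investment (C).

Policy A (D − 4):
  P = 6
  H = 108
  D = 135 − 4 = 131
  C = 90 + 4·6 − 4·108 + 5·131 = 337
Policy B (D := 152):
  P = 6
  H = 108
  D = 152
  C = 90 + 4·6 − 4·108 + 5·152 = 442
Policy C (P + 60, G := 137):
  P = 6 + 60 = 66
  H = 108
  D = 135
  C = 90 + 4·66 − 4·108 + 5·135 = 597
Comparing — Policy A: C=337, Policy B: C=442, Policy C: C=597. Lowest is 337 (Policy A).

337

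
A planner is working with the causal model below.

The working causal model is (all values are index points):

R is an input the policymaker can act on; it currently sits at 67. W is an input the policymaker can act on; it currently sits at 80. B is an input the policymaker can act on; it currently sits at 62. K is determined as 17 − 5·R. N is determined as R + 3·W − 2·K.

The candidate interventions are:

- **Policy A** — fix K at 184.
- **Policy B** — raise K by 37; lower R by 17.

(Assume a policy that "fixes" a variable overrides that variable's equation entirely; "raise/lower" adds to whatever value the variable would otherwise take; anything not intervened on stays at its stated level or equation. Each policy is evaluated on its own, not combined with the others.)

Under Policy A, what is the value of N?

Policy A (K := 184):
  R = 67
  W = 80
  K = 184
  N = 0 + 67 + 3·80 − 2·184 = -61

-61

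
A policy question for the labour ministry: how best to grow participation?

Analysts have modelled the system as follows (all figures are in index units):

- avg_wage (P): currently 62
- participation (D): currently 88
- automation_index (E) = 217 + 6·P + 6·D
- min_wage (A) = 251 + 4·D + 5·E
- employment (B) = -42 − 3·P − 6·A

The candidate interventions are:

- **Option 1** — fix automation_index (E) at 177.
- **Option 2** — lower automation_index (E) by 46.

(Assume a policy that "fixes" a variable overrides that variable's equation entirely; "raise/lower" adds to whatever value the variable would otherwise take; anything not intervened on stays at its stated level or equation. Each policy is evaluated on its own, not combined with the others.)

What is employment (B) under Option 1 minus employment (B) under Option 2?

26820

Option 1 (E := 177):
  P = 62
  D = 88
  E = 177
  A = 251 + 4·88 + 5·177 = 1488
  B = -42 − 3·62 − 6·1488 = -9156
Option 2 (E − 46):
  P = 62
  D = 88
  E = 217 + 6·62 + 6·88 (−46 from intervention) = 1071
  A = 251 + 4·88 + 5·1071 = 5958
  B = -42 − 3·62 − 6·5958 = -35976
B: -9156 − (-35976) = 26820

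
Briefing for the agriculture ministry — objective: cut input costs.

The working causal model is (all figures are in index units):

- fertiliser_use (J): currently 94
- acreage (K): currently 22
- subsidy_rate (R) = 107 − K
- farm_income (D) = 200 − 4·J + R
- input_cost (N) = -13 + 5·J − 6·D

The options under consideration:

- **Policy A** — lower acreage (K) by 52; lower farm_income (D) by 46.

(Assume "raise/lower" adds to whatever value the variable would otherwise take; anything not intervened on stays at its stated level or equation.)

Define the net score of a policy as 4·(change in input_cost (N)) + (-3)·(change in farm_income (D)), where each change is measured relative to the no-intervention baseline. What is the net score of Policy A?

-162

Baseline:
  J = 94
  K = 22
  R = 107 − 22 = 85
  D = 200 − 4·94 + 85 = -91
  N = -13 + 5·94 − 6·(-91) = 1003
Policy A (K − 52, D − 46):
  J = 94
  K = 22 − 52 = -30
  R = 107 − (-30) = 137
  D = 200 − 4·94 + 137 (−46 from intervention) = -85
  N = -13 + 5·94 − 6·(-85) = 967
ΔN = 967 − 1003 = -36; ΔD = -85 − (-91) = 6
Score = 4·(-36) + (-3)·6 = -162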